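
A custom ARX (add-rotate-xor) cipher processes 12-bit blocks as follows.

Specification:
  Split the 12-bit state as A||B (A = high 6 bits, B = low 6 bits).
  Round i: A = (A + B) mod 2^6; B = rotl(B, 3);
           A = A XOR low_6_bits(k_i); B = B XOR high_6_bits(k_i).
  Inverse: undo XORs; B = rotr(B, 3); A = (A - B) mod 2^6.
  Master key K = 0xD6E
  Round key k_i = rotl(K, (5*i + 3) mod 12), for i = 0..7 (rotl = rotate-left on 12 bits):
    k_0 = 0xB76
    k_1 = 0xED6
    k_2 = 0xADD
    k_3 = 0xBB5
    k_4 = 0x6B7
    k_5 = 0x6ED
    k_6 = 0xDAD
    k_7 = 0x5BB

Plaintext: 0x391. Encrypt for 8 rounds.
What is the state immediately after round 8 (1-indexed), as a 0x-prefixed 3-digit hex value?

s_0 = plaintext = 0x391
s_1 = Round(s_0, k_0) = 0xA67
s_2 = Round(s_1, k_1) = 0x187
s_3 = Round(s_2, k_2) = 0x413
s_4 = Round(s_3, k_3) = 0x5B4
s_5 = Round(s_4, k_4) = 0xF7C
s_6 = Round(s_5, k_5) = 0x53C
s_7 = Round(s_6, k_6) = 0xF51
s_8 = Round(s_7, k_7) = 0xD5C

0xD5C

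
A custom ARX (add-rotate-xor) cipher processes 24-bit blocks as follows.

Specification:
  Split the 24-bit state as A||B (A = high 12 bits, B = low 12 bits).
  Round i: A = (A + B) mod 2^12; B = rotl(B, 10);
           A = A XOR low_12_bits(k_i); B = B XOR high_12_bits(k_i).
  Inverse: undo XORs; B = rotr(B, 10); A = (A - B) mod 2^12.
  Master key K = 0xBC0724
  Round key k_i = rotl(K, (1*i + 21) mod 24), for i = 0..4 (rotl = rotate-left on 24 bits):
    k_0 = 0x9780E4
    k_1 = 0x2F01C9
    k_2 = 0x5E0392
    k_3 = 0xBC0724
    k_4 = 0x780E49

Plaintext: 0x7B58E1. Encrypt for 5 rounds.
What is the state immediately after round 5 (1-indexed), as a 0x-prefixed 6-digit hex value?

0xF76D2A

s_0 = plaintext = 0x7B58E1
s_1 = Round(s_0, k_0) = 0x072F40
s_2 = Round(s_1, k_1) = 0xE7B120
s_3 = Round(s_2, k_2) = 0xC095A8
s_4 = Round(s_3, k_3) = 0x695AAA
s_5 = Round(s_4, k_4) = 0xF76D2A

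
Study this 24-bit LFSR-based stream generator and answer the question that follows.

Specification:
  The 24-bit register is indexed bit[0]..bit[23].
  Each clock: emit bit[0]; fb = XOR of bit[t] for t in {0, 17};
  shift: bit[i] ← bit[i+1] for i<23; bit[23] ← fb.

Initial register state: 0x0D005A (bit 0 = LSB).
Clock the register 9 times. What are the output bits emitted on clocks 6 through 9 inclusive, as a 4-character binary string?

reg_0 = 0x0D005A
clock 1: out=0, reg = 0x06802D
clock 2: out=1, reg = 0x034016
clock 3: out=0, reg = 0x81A00B
clock 4: out=1, reg = 0xC0D005
clock 5: out=1, reg = 0xE06802
clock 6: out=0, reg = 0x703401
clock 7: out=1, reg = 0xB81A00
clock 8: out=0, reg = 0x5C0D00
clock 9: out=0, reg = 0x2E0680

0100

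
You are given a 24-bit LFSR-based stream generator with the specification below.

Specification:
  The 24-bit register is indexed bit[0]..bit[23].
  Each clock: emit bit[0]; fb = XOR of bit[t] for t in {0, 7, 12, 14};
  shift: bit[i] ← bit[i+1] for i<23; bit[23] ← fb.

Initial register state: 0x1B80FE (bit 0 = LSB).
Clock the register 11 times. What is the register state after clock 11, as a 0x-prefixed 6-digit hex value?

reg_0 = 0x1B80FE
clock 1: out=0, reg = 0x8DC07F
clock 2: out=1, reg = 0x46E03F
clock 3: out=1, reg = 0x23701F
clock 4: out=1, reg = 0x91B80F
clock 5: out=1, reg = 0x48DC07
clock 6: out=1, reg = 0xA46E03
clock 7: out=1, reg = 0x523701
clock 8: out=1, reg = 0x291B80
clock 9: out=0, reg = 0x148DC0
clock 10: out=0, reg = 0x8A46E0
clock 11: out=0, reg = 0x452370

0x452370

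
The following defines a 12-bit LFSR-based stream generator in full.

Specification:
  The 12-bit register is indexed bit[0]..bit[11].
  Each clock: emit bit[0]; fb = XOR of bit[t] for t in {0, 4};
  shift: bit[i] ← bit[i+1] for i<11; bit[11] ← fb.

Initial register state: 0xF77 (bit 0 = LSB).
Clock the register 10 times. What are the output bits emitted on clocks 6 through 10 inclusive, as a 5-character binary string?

11011

reg_0 = 0xF77
clock 1: out=1, reg = 0x7BB
clock 2: out=1, reg = 0x3DD
clock 3: out=1, reg = 0x1EE
clock 4: out=0, reg = 0x0F7
clock 5: out=1, reg = 0x07B
clock 6: out=1, reg = 0x03D
clock 7: out=1, reg = 0x01E
clock 8: out=0, reg = 0x80F
clock 9: out=1, reg = 0xC07
clock 10: out=1, reg = 0xE03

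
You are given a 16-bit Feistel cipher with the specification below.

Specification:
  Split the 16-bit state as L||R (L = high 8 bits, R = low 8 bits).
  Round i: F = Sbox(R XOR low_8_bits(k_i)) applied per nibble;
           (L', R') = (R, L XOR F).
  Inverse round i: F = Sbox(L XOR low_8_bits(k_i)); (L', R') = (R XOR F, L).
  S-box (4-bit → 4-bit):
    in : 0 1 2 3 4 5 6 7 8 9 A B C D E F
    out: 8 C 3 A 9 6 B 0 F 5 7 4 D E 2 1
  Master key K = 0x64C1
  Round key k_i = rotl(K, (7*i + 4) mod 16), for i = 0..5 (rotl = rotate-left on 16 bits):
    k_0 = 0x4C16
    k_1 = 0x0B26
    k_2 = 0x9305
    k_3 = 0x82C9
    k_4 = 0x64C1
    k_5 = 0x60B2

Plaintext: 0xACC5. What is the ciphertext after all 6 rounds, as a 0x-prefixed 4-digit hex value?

s_0 = plaintext = 0xACC5
s_1 = Round(s_0, k_0) = 0xC546
s_2 = Round(s_1, k_1) = 0x467D
s_3 = Round(s_2, k_2) = 0x7D49
s_4 = Round(s_3, k_3) = 0x4985
s_5 = Round(s_4, k_4) = 0x85D0
s_6 = Round(s_5, k_5) = 0xD036

0xD036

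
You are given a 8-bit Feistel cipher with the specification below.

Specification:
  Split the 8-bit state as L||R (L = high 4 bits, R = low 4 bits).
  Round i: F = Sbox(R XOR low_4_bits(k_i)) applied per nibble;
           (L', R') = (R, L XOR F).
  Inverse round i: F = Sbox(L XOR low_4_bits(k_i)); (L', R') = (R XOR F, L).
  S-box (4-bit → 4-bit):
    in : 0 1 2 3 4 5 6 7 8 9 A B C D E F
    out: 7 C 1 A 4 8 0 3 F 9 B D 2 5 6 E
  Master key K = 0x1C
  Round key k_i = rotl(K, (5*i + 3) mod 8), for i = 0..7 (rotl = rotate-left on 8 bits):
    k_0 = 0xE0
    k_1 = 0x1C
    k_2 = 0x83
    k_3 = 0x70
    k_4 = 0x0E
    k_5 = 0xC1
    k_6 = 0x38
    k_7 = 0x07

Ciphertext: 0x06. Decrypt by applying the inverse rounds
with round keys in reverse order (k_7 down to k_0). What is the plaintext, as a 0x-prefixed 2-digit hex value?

0xD5

s_0 = ciphertext = 0x06
s_1 = InvRound(s_0, k_7) = 0x50
s_2 = InvRound(s_1, k_6) = 0x55
s_3 = InvRound(s_2, k_5) = 0x15
s_4 = InvRound(s_3, k_4) = 0xB1
s_5 = InvRound(s_4, k_3) = 0xCB
s_6 = InvRound(s_5, k_2) = 0x5C
s_7 = InvRound(s_6, k_1) = 0x55
s_8 = InvRound(s_7, k_0) = 0xD5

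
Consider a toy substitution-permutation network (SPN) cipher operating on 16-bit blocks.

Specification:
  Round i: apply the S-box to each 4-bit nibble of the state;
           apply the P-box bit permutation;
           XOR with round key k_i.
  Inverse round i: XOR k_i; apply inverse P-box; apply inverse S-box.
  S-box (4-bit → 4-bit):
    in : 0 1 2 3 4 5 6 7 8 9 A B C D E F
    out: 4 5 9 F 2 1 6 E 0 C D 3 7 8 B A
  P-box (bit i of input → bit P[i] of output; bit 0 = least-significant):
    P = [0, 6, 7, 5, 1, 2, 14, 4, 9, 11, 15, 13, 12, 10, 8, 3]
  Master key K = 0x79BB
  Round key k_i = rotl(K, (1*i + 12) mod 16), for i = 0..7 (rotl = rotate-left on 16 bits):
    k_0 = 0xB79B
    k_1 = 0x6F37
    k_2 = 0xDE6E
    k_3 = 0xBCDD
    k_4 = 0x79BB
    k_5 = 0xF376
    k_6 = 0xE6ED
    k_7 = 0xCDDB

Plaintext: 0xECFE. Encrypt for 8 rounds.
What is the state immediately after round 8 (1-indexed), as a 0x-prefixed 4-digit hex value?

s_0 = plaintext = 0xECFE
s_1 = Round(s_0, k_0) = 0x29E6
s_2 = Round(s_1, k_1) = 0xDFE9
s_3 = Round(s_2, k_2) = 0xF6D0
s_4 = Round(s_3, k_3) = 0x3045
s_5 = Round(s_4, k_4) = 0xECB6
s_6 = Round(s_5, k_5) = 0x6DB8
s_7 = Round(s_6, k_6) = 0xC3EB
s_8 = Round(s_7, k_7) = 0x728C

0x728C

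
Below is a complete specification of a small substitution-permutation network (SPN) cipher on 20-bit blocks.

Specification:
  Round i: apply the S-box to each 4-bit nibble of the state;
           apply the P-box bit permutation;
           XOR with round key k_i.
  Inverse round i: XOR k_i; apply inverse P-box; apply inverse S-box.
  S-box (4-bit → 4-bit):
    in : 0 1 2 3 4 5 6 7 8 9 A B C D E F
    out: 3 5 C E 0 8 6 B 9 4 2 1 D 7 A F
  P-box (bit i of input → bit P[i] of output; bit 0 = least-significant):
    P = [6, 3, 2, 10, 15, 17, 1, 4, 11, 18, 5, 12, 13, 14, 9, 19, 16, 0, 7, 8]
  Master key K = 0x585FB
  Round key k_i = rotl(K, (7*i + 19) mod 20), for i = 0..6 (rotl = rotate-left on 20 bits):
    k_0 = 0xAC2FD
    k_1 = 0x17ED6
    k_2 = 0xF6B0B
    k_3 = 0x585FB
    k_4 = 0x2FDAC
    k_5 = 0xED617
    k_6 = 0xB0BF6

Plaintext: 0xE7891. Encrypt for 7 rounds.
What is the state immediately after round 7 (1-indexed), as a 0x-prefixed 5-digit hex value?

s_0 = plaintext = 0xE7891
s_1 = Round(s_0, k_0) = 0x2BBBA
s_2 = Round(s_1, k_1) = 0x1D75E
s_3 = Round(s_2, k_2) = 0xA1593
s_4 = Round(s_3, k_3) = 0x5B3F4
s_5 = Round(s_4, k_4) = 0x44C9E
s_6 = Round(s_5, k_5) = 0xECA3D
s_7 = Round(s_6, k_6) = 0x528A9

0x528A9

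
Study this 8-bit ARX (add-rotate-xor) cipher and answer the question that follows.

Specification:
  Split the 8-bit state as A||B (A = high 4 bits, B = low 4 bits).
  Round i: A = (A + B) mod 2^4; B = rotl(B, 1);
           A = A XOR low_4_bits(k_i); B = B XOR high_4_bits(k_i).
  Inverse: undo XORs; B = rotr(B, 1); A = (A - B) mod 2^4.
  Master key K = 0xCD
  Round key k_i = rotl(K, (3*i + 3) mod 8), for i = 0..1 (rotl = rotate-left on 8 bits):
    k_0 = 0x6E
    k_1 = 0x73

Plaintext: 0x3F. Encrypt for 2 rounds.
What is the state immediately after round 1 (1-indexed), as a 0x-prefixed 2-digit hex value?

0xC9

s_0 = plaintext = 0x3F
s_1 = Round(s_0, k_0) = 0xC9
s_2 = Round(s_1, k_1) = 0x64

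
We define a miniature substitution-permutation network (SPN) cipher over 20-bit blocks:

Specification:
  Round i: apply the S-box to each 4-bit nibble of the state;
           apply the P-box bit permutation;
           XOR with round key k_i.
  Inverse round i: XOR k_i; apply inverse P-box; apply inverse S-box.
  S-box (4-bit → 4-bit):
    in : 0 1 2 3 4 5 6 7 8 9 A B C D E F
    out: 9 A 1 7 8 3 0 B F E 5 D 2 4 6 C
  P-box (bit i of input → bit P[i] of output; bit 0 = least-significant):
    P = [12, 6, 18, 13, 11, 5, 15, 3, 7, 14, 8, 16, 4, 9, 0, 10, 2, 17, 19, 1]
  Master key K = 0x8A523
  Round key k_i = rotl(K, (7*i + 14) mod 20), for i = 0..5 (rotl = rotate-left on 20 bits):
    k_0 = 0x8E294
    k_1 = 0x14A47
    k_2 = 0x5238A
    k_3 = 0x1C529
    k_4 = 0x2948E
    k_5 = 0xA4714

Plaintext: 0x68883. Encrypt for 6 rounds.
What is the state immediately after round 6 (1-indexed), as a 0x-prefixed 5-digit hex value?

0xE72F7

s_0 = plaintext = 0x68883
s_1 = Round(s_0, k_0) = 0xD3D6D
s_2 = Round(s_1, k_1) = 0xD4956
s_3 = Round(s_2, k_2) = 0xC6EAA
s_4 = Round(s_3, k_3) = 0x71C29
s_5 = Round(s_4, k_4) = 0x4FAC8
s_6 = Round(s_5, k_5) = 0xE72F7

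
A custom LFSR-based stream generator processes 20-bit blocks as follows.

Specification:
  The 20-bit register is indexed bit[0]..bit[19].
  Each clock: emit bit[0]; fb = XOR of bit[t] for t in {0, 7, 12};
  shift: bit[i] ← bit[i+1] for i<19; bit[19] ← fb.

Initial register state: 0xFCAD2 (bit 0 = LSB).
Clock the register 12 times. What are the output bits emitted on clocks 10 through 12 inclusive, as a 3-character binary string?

reg_0 = 0xFCAD2
clock 1: out=0, reg = 0xFE569
clock 2: out=1, reg = 0xFF2B4
clock 3: out=0, reg = 0x7F95A
clock 4: out=0, reg = 0xBFCAD
clock 5: out=1, reg = 0xDFE56
clock 6: out=0, reg = 0xEFF2B
clock 7: out=1, reg = 0x77F95
clock 8: out=1, reg = 0xBBFCA
clock 9: out=0, reg = 0x5DFE5
clock 10: out=1, reg = 0xAEFF2
clock 11: out=0, reg = 0xD77F9
clock 12: out=1, reg = 0xEBBFC

101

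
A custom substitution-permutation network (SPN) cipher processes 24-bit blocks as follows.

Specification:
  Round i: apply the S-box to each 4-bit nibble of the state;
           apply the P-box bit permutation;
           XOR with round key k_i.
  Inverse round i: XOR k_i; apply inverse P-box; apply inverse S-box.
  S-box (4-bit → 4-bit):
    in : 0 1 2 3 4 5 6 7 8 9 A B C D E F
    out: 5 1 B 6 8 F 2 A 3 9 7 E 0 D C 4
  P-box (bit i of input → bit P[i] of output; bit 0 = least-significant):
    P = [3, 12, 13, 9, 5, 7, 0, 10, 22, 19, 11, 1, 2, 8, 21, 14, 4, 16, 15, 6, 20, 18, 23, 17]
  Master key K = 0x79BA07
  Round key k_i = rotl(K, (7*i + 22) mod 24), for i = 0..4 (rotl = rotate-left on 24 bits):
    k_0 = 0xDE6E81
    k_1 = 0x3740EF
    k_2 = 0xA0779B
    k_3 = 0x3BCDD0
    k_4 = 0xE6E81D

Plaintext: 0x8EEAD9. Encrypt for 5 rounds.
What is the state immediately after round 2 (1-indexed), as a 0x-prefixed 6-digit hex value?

0xC25DB2

s_0 = plaintext = 0x8EEAD9
s_1 = Round(s_0, k_0) = 0xA2A0E8
s_2 = Round(s_1, k_1) = 0xC25DB2
s_3 = Round(s_2, k_2) = 0xC12844
s_4 = Round(s_3, k_3) = 0x738AC4
s_5 = Round(s_4, k_4) = 0xA96319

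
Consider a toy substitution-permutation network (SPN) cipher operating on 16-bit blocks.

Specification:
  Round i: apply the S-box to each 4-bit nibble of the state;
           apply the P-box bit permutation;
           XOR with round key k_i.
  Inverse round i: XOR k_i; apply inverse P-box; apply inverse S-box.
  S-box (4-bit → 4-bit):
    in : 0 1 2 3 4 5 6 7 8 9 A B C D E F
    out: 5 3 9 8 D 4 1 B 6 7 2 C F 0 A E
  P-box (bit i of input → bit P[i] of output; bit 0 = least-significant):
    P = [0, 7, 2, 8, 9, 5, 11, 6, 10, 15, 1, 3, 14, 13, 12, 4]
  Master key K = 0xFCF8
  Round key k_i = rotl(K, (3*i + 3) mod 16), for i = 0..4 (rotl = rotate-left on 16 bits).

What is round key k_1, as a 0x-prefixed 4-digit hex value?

0x3E3F

K = 0xFCF8
k_0 = rotl(K, (3*0+3) mod 16) = rotl(K, 3) = 0xE7C7
k_1 = rotl(K, (3*1+3) mod 16) = rotl(K, 6) = 0x3E3F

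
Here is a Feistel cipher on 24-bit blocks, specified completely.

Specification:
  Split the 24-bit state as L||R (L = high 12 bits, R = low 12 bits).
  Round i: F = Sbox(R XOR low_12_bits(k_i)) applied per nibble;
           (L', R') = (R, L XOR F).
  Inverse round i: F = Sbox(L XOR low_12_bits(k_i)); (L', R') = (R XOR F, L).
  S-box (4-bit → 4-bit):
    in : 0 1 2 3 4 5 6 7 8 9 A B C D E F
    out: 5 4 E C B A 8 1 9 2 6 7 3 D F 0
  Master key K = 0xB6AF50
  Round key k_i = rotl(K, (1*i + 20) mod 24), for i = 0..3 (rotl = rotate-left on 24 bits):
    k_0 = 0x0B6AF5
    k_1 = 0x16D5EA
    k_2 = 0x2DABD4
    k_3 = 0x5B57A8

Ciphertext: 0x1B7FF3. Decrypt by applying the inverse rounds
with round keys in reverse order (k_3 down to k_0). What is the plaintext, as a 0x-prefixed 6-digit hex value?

s_0 = ciphertext = 0x1B7FF3
s_1 = InvRound(s_0, k_3) = 0x7B31B7
s_2 = InvRound(s_1, k_2) = 0x2367B3
s_3 = InvRound(s_2, k_1) = 0x660236
s_4 = InvRound(s_3, k_0) = 0x11C660

0x11C660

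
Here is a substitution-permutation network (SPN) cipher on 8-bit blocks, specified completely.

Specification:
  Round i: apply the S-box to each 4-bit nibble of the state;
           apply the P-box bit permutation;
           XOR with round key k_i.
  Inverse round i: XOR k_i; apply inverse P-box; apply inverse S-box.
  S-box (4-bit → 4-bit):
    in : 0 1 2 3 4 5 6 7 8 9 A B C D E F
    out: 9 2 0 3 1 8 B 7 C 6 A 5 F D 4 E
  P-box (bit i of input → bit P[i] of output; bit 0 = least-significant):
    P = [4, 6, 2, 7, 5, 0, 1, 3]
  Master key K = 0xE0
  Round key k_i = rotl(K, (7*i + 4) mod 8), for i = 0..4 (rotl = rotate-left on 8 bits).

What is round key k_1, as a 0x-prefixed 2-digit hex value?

K = 0xE0
k_0 = rotl(K, (7*0+4) mod 8) = rotl(K, 4) = 0x0E
k_1 = rotl(K, (7*1+4) mod 8) = rotl(K, 3) = 0x07

0x07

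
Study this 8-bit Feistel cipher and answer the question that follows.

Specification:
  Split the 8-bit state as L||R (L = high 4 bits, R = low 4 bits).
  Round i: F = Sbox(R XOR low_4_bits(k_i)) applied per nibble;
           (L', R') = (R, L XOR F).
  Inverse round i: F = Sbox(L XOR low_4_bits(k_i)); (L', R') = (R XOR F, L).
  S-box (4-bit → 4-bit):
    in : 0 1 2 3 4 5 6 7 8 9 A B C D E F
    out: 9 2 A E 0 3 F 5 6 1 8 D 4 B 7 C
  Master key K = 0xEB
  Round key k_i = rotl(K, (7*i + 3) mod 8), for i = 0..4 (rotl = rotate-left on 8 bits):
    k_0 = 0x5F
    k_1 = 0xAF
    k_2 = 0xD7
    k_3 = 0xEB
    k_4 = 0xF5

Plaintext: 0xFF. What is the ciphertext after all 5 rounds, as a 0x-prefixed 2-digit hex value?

s_0 = plaintext = 0xFF
s_1 = Round(s_0, k_0) = 0xF6
s_2 = Round(s_1, k_1) = 0x6E
s_3 = Round(s_2, k_2) = 0xE7
s_4 = Round(s_3, k_3) = 0x7A
s_5 = Round(s_4, k_4) = 0xAB

0xAB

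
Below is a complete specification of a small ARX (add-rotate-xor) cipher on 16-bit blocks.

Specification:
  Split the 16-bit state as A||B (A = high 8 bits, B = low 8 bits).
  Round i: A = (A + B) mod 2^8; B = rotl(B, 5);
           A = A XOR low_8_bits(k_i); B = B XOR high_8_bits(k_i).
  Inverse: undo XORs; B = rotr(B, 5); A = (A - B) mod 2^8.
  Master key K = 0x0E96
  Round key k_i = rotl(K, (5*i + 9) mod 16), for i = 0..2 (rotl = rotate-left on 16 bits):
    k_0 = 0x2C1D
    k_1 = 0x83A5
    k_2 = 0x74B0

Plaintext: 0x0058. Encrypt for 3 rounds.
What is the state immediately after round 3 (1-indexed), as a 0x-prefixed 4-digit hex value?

0x8098

s_0 = plaintext = 0x0058
s_1 = Round(s_0, k_0) = 0x4527
s_2 = Round(s_1, k_1) = 0xC967
s_3 = Round(s_2, k_2) = 0x8098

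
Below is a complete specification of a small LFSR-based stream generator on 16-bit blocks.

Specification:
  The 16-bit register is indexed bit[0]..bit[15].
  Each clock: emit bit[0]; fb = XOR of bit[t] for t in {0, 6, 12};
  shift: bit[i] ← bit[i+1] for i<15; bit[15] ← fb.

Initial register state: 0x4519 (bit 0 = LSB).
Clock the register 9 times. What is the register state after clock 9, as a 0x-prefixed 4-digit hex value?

0xCCA2

reg_0 = 0x4519
clock 1: out=1, reg = 0xA28C
clock 2: out=0, reg = 0x5146
clock 3: out=0, reg = 0x28A3
clock 4: out=1, reg = 0x9451
clock 5: out=1, reg = 0xCA28
clock 6: out=0, reg = 0x6514
clock 7: out=0, reg = 0x328A
clock 8: out=0, reg = 0x9945
clock 9: out=1, reg = 0xCCA2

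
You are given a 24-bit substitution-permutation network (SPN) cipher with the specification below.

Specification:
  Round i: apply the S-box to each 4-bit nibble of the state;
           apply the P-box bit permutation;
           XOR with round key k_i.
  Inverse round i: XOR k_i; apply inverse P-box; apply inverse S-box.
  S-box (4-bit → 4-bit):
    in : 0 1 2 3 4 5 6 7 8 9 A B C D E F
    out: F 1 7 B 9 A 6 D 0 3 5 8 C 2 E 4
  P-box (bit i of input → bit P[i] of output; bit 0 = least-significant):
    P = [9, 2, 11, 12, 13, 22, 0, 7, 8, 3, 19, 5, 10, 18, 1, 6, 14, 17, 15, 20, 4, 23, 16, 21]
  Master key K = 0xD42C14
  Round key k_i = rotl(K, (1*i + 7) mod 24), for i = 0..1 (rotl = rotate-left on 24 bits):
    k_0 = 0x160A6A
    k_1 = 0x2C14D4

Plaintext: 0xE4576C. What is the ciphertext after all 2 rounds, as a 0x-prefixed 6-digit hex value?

0xD9253D

s_0 = plaintext = 0xE4576C
s_1 = Round(s_0, k_0) = 0xEB530B
s_2 = Round(s_1, k_1) = 0xD9253D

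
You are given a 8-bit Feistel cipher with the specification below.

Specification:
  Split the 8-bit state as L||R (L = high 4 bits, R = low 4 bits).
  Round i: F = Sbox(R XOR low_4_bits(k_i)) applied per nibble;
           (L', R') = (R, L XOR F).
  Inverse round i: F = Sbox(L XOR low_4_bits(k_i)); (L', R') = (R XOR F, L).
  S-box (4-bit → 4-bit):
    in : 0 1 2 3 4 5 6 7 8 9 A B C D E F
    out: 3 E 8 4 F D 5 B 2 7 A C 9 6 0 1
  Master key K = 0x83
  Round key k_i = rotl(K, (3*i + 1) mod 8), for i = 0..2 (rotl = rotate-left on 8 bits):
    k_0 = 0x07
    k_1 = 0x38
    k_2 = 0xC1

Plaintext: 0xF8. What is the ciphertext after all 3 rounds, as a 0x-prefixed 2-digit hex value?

0xD7

s_0 = plaintext = 0xF8
s_1 = Round(s_0, k_0) = 0x8E
s_2 = Round(s_1, k_1) = 0xED
s_3 = Round(s_2, k_2) = 0xD7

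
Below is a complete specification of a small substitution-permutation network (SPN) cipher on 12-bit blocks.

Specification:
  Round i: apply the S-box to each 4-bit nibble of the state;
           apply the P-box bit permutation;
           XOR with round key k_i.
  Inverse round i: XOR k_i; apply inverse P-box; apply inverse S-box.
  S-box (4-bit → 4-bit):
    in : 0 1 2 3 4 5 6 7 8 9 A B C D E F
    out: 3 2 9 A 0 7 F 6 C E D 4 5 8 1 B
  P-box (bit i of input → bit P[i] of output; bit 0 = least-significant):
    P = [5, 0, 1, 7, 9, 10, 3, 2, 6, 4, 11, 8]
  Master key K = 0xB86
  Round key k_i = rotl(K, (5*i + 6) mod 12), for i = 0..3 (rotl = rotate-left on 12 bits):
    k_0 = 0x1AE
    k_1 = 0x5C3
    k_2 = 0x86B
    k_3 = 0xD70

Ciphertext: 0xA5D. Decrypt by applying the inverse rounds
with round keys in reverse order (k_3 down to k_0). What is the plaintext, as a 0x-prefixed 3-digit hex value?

0x06E

s_0 = ciphertext = 0xA5D
s_1 = InvRound(s_0, k_3) = 0xD60
s_2 = InvRound(s_1, k_2) = 0xD77
s_3 = InvRound(s_2, k_1) = 0x7D2
s_4 = InvRound(s_3, k_0) = 0x06E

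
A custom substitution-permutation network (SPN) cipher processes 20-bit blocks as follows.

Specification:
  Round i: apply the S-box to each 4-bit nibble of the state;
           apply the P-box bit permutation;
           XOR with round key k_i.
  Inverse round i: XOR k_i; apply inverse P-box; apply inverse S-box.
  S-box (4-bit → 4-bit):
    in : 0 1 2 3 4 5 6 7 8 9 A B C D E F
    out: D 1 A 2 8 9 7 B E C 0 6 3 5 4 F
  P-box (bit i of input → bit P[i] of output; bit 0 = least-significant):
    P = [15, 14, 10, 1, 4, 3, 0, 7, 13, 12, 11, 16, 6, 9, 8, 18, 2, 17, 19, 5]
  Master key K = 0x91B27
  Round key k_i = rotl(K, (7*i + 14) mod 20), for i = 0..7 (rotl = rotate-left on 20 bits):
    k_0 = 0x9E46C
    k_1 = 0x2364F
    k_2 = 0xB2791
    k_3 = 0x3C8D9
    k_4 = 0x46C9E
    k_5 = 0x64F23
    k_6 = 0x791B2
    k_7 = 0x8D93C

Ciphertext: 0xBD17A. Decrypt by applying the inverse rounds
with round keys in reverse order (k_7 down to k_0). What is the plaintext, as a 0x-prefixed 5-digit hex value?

0x577A8

s_0 = ciphertext = 0xBD17A
s_1 = InvRound(s_0, k_7) = 0xC19A4
s_2 = InvRound(s_1, k_6) = 0x6A915
s_3 = InvRound(s_2, k_5) = 0x5311F
s_4 = InvRound(s_3, k_4) = 0xAE89B
s_5 = InvRound(s_4, k_3) = 0xE15A4
s_6 = InvRound(s_5, k_2) = 0x527DA
s_7 = InvRound(s_6, k_1) = 0xC920A
s_8 = InvRound(s_7, k_0) = 0x577A8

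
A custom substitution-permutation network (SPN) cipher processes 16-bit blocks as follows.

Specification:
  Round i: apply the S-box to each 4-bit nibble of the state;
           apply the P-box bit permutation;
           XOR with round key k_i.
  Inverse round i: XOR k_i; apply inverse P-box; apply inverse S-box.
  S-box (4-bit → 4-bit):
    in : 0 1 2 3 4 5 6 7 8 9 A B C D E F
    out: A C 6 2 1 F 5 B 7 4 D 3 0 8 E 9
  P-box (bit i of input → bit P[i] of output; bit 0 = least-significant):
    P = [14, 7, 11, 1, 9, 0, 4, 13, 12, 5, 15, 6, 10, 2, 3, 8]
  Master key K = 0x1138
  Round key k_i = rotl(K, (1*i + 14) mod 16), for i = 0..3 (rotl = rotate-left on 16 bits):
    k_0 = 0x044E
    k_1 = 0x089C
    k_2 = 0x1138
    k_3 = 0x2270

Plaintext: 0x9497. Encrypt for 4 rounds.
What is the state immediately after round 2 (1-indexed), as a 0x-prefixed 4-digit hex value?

s_0 = plaintext = 0x9497
s_1 = Round(s_0, k_0) = 0x54D4
s_2 = Round(s_1, k_1) = 0x7D90
s_3 = Round(s_2, k_2) = 0x14EE
s_4 = Round(s_3, k_3) = 0x1BEB

0x7D90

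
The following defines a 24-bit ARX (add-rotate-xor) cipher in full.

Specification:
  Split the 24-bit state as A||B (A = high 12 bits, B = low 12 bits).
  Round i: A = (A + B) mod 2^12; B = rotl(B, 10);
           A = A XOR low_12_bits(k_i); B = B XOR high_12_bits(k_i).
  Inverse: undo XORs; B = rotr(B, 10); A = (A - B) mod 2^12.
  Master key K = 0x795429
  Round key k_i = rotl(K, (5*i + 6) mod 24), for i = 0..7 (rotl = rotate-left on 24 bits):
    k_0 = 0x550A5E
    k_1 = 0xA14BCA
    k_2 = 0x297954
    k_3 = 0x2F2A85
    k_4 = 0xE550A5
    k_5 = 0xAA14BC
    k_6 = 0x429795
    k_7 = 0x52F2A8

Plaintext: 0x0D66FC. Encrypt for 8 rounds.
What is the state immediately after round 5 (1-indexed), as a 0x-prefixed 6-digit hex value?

0x41FA1C

s_0 = plaintext = 0x0D66FC
s_1 = Round(s_0, k_0) = 0xD8C4EF
s_2 = Round(s_1, k_1) = 0x9B172F
s_3 = Round(s_2, k_2) = 0x9B4F5C
s_4 = Round(s_3, k_3) = 0x395125
s_5 = Round(s_4, k_4) = 0x41FA1C
s_6 = Round(s_5, k_5) = 0xA87826
s_7 = Round(s_6, k_6) = 0x538E20
s_8 = Round(s_7, k_7) = 0x1F06A7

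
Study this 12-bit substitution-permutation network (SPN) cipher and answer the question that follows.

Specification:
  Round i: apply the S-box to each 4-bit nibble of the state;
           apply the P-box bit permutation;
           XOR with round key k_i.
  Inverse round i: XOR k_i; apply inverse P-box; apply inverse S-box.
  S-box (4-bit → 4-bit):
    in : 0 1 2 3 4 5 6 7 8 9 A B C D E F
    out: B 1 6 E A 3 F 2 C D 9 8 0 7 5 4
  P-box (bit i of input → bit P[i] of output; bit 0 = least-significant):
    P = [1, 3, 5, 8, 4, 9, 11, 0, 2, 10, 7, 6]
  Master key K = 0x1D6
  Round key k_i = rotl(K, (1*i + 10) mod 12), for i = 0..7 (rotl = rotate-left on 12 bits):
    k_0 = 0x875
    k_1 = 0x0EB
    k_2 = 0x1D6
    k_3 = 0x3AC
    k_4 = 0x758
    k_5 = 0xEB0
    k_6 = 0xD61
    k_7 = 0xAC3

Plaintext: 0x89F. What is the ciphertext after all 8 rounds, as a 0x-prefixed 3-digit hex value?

s_0 = plaintext = 0x89F
s_1 = Round(s_0, k_0) = 0x084
s_2 = Round(s_1, k_1) = 0xDA6
s_3 = Round(s_2, k_2) = 0x469
s_4 = Round(s_3, k_3) = 0xCDF
s_5 = Round(s_4, k_4) = 0xD68
s_6 = Round(s_5, k_5) = 0x105
s_7 = Round(s_6, k_6) = 0xF7E
s_8 = Round(s_7, k_7) = 0x861

0x861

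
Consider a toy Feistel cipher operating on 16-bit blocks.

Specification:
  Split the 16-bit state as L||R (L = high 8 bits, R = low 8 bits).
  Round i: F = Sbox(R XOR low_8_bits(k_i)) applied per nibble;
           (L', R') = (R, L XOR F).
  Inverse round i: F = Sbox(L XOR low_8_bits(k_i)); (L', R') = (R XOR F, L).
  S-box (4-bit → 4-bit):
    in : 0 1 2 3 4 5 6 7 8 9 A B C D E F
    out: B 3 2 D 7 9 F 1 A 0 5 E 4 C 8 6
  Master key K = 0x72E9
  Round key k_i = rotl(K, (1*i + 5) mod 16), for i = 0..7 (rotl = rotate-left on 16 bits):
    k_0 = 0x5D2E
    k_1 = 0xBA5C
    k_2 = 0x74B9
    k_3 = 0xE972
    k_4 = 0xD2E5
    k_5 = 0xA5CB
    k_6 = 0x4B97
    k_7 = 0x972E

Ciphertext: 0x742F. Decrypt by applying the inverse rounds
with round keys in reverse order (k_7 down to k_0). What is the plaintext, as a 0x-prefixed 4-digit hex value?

s_0 = ciphertext = 0x742F
s_1 = InvRound(s_0, k_7) = 0xBA74
s_2 = InvRound(s_1, k_6) = 0x58BA
s_3 = InvRound(s_2, k_5) = 0xB758
s_4 = InvRound(s_3, k_4) = 0xCAB7
s_5 = InvRound(s_4, k_3) = 0x5DCA
s_6 = InvRound(s_5, k_2) = 0x4D5D
s_7 = InvRound(s_6, k_1) = 0x6E4D
s_8 = InvRound(s_7, k_0) = 0x366E

0x366E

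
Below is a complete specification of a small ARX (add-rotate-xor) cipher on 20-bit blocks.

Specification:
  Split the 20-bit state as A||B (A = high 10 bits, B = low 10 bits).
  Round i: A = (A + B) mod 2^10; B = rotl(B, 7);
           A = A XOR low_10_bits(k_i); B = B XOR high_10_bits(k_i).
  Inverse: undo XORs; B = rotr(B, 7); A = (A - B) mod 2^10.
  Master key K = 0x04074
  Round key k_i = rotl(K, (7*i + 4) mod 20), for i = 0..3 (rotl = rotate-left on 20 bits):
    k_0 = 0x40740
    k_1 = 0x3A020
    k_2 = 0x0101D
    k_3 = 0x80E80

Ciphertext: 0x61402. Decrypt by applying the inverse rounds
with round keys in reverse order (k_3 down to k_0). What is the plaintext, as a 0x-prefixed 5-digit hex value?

0x00E00

s_0 = ciphertext = 0x61402
s_1 = InvRound(s_0, k_3) = 0xBE40C
s_2 = InvRound(s_1, k_2) = 0xA9040
s_3 = InvRound(s_2, k_1) = 0x50D41
s_4 = InvRound(s_3, k_0) = 0x00E00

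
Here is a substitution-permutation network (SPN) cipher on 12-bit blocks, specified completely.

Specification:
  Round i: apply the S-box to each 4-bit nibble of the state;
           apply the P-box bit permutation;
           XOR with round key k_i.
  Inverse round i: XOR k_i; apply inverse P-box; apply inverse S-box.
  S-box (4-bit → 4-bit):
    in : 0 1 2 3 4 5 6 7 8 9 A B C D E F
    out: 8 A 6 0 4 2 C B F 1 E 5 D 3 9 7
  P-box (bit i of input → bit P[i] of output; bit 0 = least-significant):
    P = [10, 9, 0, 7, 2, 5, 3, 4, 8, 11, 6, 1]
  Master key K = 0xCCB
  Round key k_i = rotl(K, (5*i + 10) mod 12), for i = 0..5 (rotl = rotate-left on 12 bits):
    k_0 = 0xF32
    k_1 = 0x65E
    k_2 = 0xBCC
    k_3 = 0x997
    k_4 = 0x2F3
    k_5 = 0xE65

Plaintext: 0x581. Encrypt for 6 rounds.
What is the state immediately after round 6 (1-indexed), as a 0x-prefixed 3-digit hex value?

0x093

s_0 = plaintext = 0x581
s_1 = Round(s_0, k_0) = 0x58E
s_2 = Round(s_1, k_1) = 0xAE2
s_3 = Round(s_2, k_2) = 0x19B
s_4 = Round(s_3, k_3) = 0x590
s_5 = Round(s_4, k_4) = 0xA77
s_6 = Round(s_5, k_5) = 0x093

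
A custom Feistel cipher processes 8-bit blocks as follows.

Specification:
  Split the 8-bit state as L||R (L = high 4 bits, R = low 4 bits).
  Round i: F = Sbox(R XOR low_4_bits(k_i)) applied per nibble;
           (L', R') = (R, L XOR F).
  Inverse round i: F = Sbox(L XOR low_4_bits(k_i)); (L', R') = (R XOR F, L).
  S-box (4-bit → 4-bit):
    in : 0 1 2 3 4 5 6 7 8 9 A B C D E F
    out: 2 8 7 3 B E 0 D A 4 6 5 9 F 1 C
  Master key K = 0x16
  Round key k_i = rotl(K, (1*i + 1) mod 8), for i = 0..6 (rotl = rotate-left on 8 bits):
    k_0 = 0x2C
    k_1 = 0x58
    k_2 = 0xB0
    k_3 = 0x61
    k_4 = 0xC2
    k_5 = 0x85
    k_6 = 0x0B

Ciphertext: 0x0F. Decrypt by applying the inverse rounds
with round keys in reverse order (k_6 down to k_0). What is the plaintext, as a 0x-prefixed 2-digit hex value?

s_0 = ciphertext = 0x0F
s_1 = InvRound(s_0, k_6) = 0xA0
s_2 = InvRound(s_1, k_5) = 0xCA
s_3 = InvRound(s_2, k_4) = 0xBC
s_4 = InvRound(s_3, k_3) = 0xAB
s_5 = InvRound(s_4, k_2) = 0xDA
s_6 = InvRound(s_5, k_1) = 0x4D
s_7 = InvRound(s_6, k_0) = 0x74

0x74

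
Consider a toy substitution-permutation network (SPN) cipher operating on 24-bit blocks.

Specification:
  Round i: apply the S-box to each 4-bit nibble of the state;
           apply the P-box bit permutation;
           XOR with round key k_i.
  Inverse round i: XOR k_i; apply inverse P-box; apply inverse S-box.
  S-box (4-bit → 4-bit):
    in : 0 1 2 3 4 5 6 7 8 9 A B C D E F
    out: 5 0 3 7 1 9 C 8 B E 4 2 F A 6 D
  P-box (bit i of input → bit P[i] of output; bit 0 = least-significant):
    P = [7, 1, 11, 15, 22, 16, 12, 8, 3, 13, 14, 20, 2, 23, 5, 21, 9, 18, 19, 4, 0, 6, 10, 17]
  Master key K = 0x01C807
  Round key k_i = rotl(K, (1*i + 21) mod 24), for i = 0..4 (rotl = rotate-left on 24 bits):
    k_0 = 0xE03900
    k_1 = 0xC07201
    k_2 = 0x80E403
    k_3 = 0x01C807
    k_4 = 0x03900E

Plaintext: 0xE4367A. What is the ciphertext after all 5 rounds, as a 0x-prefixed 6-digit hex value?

s_0 = plaintext = 0xE4367A
s_1 = Round(s_0, k_0) = 0x707664
s_2 = Round(s_1, k_1) = 0xFA2181
s_3 = Round(s_2, k_2) = 0x4BE106
s_4 = Round(s_3, k_3) = 0xC55026
s_5 = Round(s_4, k_4) = 0x605E53

0x605E53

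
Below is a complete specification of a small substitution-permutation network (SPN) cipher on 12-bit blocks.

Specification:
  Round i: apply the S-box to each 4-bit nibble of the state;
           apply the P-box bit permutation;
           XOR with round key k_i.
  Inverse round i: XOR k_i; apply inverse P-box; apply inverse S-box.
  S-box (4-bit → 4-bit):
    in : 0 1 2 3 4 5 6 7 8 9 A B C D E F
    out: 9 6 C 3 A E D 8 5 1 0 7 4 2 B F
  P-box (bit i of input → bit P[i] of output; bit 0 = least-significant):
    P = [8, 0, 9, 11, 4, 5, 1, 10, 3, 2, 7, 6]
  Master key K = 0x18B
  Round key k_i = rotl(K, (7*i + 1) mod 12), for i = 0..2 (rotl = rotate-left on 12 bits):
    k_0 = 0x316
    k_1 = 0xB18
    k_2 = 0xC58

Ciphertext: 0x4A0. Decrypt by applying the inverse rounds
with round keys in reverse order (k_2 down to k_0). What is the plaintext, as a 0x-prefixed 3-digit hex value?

0x0AA

s_0 = ciphertext = 0x4A0
s_1 = InvRound(s_0, k_2) = 0x637
s_2 = InvRound(s_1, k_1) = 0x35E
s_3 = InvRound(s_2, k_0) = 0x0AA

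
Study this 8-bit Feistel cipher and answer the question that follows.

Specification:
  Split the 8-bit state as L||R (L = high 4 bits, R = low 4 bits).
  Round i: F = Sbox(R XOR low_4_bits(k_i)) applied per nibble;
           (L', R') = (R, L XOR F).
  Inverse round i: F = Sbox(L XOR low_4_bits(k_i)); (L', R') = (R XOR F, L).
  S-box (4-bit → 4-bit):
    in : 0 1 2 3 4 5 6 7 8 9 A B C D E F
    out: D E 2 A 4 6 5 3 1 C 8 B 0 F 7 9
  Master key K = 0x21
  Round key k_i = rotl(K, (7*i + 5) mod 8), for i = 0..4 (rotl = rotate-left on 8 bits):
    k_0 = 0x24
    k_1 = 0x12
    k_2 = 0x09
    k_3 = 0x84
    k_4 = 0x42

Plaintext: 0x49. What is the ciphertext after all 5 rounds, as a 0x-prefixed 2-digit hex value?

0xCC

s_0 = plaintext = 0x49
s_1 = Round(s_0, k_0) = 0x9B
s_2 = Round(s_1, k_1) = 0xB5
s_3 = Round(s_2, k_2) = 0x5B
s_4 = Round(s_3, k_3) = 0xBC
s_5 = Round(s_4, k_4) = 0xCC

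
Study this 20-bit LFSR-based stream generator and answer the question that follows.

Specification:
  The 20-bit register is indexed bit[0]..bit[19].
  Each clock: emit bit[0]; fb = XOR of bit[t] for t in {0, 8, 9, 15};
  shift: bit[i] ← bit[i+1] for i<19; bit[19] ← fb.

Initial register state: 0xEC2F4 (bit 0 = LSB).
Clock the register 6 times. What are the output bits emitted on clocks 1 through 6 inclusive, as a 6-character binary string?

001011

reg_0 = 0xEC2F4
clock 1: out=0, reg = 0x7617A
clock 2: out=0, reg = 0xBB0BD
clock 3: out=1, reg = 0x5D85E
clock 4: out=0, reg = 0xAEC2F
clock 5: out=1, reg = 0x57617
clock 6: out=1, reg = 0x2BB0B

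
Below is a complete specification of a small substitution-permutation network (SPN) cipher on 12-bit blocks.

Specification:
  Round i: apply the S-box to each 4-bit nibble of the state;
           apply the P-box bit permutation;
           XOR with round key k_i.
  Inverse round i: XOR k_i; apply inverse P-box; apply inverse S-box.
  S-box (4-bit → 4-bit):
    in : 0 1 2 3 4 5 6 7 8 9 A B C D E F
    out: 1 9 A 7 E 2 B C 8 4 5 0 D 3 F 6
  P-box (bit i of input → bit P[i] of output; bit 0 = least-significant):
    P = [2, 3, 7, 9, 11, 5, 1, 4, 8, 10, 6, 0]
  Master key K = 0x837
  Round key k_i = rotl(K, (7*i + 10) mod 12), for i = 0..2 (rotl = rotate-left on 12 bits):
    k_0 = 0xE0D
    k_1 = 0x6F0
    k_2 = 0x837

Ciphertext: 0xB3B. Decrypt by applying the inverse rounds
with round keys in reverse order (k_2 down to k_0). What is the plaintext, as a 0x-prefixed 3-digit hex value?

s_0 = ciphertext = 0xB3B
s_1 = InvRound(s_0, k_2) = 0x0B6
s_2 = InvRound(s_1, k_1) = 0xF91
s_3 = InvRound(s_2, k_0) = 0x083

0x083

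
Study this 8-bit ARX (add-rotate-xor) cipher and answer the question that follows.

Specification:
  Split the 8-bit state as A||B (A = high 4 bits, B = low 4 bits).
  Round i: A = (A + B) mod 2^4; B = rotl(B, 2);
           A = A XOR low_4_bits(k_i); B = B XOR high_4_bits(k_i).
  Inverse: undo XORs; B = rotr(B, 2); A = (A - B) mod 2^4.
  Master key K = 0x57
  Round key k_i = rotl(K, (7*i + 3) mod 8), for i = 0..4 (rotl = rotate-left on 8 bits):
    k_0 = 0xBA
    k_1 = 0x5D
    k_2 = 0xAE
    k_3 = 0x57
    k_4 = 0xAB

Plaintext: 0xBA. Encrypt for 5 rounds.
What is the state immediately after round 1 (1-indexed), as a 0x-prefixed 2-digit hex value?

s_0 = plaintext = 0xBA
s_1 = Round(s_0, k_0) = 0xF1
s_2 = Round(s_1, k_1) = 0xD1
s_3 = Round(s_2, k_2) = 0x0E
s_4 = Round(s_3, k_3) = 0x9E
s_5 = Round(s_4, k_4) = 0xC1

0xF1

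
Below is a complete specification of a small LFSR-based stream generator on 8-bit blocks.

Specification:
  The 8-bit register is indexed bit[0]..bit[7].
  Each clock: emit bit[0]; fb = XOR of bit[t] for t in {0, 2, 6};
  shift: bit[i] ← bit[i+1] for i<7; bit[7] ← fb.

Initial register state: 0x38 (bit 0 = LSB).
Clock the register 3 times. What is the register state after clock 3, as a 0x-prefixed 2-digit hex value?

0xC7

reg_0 = 0x38
clock 1: out=0, reg = 0x1C
clock 2: out=0, reg = 0x8E
clock 3: out=0, reg = 0xC7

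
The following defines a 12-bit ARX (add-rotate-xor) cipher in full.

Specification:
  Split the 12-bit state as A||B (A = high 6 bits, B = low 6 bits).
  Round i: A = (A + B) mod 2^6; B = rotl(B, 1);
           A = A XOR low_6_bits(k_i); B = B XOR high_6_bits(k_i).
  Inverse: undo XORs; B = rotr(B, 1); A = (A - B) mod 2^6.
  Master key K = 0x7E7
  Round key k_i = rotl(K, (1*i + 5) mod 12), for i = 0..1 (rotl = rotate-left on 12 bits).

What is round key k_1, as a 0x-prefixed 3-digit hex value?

K = 0x7E7
k_0 = rotl(K, (1*0+5) mod 12) = rotl(K, 5) = 0xCEF
k_1 = rotl(K, (1*1+5) mod 12) = rotl(K, 6) = 0x9DF

0x9DF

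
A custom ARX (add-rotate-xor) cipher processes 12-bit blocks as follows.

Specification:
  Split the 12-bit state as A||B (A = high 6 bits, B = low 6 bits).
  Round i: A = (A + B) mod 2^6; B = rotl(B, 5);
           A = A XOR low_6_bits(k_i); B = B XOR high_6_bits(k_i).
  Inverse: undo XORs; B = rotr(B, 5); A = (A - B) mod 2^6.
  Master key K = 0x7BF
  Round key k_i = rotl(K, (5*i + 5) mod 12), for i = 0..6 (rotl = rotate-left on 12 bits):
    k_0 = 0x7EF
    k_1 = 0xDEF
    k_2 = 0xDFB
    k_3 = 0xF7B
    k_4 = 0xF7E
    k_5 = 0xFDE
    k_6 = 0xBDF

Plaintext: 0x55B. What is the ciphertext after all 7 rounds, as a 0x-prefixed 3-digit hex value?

0xE62

s_0 = plaintext = 0x55B
s_1 = Round(s_0, k_0) = 0x7F2
s_2 = Round(s_1, k_1) = 0xFAE
s_3 = Round(s_2, k_2) = 0x5E0
s_4 = Round(s_3, k_3) = 0x32D
s_5 = Round(s_4, k_4) = 0x1CB
s_6 = Round(s_5, k_5) = 0x31A
s_7 = Round(s_6, k_6) = 0xE62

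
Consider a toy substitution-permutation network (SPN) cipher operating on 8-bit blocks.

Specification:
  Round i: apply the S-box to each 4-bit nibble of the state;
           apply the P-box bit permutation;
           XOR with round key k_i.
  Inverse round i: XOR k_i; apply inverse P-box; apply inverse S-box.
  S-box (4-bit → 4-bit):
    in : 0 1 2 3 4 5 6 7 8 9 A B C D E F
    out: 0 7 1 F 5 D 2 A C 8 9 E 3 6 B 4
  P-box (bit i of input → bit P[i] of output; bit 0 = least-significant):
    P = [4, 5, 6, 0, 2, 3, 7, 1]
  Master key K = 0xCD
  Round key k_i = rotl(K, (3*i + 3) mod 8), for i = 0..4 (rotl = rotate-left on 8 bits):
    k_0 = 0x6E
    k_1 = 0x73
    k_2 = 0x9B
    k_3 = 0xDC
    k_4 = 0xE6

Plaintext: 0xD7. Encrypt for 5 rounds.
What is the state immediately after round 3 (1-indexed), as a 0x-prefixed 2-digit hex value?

0x2C

s_0 = plaintext = 0xD7
s_1 = Round(s_0, k_0) = 0xC7
s_2 = Round(s_1, k_1) = 0x5E
s_3 = Round(s_2, k_2) = 0x2C
s_4 = Round(s_3, k_3) = 0xE8
s_5 = Round(s_4, k_4) = 0xA9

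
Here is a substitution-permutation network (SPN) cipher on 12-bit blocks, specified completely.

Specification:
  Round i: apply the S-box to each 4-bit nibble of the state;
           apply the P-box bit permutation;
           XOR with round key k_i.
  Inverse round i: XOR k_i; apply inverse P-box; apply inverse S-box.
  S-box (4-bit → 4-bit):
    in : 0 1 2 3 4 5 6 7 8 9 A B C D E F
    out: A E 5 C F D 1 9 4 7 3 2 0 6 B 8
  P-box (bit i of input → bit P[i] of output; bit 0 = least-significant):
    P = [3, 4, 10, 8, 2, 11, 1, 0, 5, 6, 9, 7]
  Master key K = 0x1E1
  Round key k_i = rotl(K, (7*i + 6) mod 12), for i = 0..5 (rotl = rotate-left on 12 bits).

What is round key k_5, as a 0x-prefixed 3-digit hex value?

K = 0x1E1
k_0 = rotl(K, (7*0+6) mod 12) = rotl(K, 6) = 0x847
k_1 = rotl(K, (7*1+6) mod 12) = rotl(K, 1) = 0x3C2
k_2 = rotl(K, (7*2+6) mod 12) = rotl(K, 8) = 0x11E
k_3 = rotl(K, (7*3+6) mod 12) = rotl(K, 3) = 0xF08
k_4 = rotl(K, (7*4+6) mod 12) = rotl(K, 10) = 0x478
k_5 = rotl(K, (7*5+6) mod 12) = rotl(K, 5) = 0xC23

0xC23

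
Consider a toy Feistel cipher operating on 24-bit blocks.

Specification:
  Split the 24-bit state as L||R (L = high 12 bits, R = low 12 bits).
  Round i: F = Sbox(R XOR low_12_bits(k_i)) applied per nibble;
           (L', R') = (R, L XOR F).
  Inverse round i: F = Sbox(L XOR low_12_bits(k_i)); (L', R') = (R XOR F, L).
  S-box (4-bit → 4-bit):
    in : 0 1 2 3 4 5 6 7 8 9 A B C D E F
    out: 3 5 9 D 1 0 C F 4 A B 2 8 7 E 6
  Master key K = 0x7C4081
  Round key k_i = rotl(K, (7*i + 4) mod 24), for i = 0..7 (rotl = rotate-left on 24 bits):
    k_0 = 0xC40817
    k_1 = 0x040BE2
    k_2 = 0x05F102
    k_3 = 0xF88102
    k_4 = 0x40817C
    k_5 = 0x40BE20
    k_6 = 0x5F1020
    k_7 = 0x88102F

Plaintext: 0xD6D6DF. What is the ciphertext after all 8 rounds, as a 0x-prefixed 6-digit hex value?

s_0 = plaintext = 0xD6D6DF
s_1 = Round(s_0, k_0) = 0x6DF3E9
s_2 = Round(s_1, k_1) = 0x3E92ED
s_3 = Round(s_2, k_2) = 0x2EDE0F
s_4 = Round(s_3, k_3) = 0xE0F4DA
s_5 = Round(s_4, k_4) = 0x4DAEB3
s_6 = Round(s_5, k_5) = 0xEB3777
s_7 = Round(s_6, k_6) = 0x7771BC
s_8 = Round(s_7, k_7) = 0x1BC2DA

0x1BC2DA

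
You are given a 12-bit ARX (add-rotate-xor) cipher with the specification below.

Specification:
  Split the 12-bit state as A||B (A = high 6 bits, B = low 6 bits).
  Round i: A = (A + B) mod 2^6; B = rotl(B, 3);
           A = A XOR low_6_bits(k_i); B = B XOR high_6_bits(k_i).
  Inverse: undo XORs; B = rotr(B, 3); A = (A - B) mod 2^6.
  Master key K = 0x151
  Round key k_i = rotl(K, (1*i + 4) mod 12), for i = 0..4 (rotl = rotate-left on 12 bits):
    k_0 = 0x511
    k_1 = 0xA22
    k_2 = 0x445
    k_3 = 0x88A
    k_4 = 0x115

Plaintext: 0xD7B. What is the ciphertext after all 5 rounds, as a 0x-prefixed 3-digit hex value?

0xE4F

s_0 = plaintext = 0xD7B
s_1 = Round(s_0, k_0) = 0x84B
s_2 = Round(s_1, k_1) = 0x3B1
s_3 = Round(s_2, k_2) = 0xE9F
s_4 = Round(s_3, k_3) = 0x4D9
s_5 = Round(s_4, k_4) = 0xE4F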